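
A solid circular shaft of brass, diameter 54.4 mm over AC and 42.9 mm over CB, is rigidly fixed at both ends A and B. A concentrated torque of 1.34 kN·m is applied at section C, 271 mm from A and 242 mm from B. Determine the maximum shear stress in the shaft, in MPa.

Compatibility: T_A·a/J_AC = T_B·b/J_CB with T_A + T_B = T₀.
J_AC = 8.60×10^-7 m⁴, J_CB = 3.33×10^-7 m⁴, so T_A = T₀·(J_AC/a)/((J_AC/a)+(J_CB/b)) = 935.0 N·m, T_B = 405.0 N·m.
τ in each portion: τ_AC = 2.96×10^7 Pa, τ_CB = 2.61×10^7 Pa; maximum is in AC.
τ_max = T_AC·r/J = 935.0·0.0272/8.60×10^-7 = 2.958×10^7 Pa.

29.6 MPa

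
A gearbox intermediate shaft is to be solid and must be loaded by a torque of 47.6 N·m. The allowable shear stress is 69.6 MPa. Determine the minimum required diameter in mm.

15.2 mm

For a solid shaft τ_max = 16T/(πd³), so d = (16T/(π τ_allow))^(1/3) = (16·47.60/(π·6.96×10^7))^(1/3) = 0.01516 m.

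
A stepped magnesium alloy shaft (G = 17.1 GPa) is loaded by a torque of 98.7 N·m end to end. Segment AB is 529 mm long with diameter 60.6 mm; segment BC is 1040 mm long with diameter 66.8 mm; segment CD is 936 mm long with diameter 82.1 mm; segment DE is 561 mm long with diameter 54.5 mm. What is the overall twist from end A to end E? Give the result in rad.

0.0103 rad

J_AB = π(0.0606)⁴/32 = 1.32×10^-6 m⁴; J_BC = π(0.0668)⁴/32 = 1.95×10^-6 m⁴; J_CD = π(0.0821)⁴/32 = 4.46×10^-6 m⁴; J_DE = π(0.0545)⁴/32 = 8.66×10^-7 m⁴.
θ = (T/G)·Σ L_i/J_i = (98.70/17.1×10⁹)·(0.529/1.32×10^-6 + 1.04/1.95×10^-6 + 0.936/4.46×10^-6 + 0.561/8.66×10^-7) = 0.01033 rad.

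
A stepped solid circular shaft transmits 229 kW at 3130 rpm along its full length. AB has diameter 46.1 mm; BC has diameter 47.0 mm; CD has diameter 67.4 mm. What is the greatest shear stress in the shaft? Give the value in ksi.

5.27 ksi

ω = 2π·3130/60 = 327.8 rad/s, so T = P/ω = 229×10³ / 327.8 = 698.7 N·m.
Under the same torque, τ_max = 16T/(πd³) is largest where d is smallest — segment AB (d = 46.1 mm).
τ_max = 16·698.7/(π·(0.0461)³) = 3.632×10^7 Pa.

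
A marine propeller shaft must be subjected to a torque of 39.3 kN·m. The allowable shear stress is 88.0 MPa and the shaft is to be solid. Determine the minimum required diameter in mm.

132 mm

For a solid shaft τ_max = 16T/(πd³), so d = (16T/(π τ_allow))^(1/3) = (16·39300/(π·8.80×10^7))^(1/3) = 0.1315 m.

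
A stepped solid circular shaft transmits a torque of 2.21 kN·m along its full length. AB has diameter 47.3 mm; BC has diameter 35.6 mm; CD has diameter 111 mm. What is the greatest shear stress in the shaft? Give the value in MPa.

249 MPa

Under the same torque, τ_max = 16T/(πd³) is largest where d is smallest — segment BC (d = 35.6 mm).
τ_max = 16·2210/(π·(0.0356)³) = 2.495×10^8 Pa.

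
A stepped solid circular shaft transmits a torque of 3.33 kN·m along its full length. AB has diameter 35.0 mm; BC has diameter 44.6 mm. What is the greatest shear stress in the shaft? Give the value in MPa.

396 MPa

Under the same torque, τ_max = 16T/(πd³) is largest where d is smallest — segment AB (d = 35.0 mm).
τ_max = 16·3330/(π·(0.0350)³) = 3.956×10^8 Pa.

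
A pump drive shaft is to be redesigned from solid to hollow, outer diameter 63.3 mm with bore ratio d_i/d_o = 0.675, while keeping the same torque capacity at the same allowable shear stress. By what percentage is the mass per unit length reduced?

36.4 %

Equal τ_max and T ⇒ the solid shaft needs d_s³ = d_o³(1−k⁴), so d_s = 63.3·(1−0.675⁴)^(1/3) = 58.58 mm.
Area ratio A_h/A_s = d_o²(1−k²)/d_s² = (1−k²)/(1−k⁴)^(2/3) = 0.6357.
Mass saving = 1 − 0.6357 = 36.4 %.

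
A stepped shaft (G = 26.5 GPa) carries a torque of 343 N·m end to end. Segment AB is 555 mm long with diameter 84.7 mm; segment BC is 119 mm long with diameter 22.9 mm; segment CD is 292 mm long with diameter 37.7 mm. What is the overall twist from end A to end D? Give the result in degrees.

J_AB = π(0.0847)⁴/32 = 5.05×10^-6 m⁴; J_BC = π(0.0229)⁴/32 = 2.70×10^-8 m⁴; J_CD = π(0.0377)⁴/32 = 1.98×10^-7 m⁴.
θ = (T/G)·Σ L_i/J_i = (343.0/26.5×10⁹)·(0.555/5.05×10^-6 + 0.119/2.70×10^-8 + 0.292/1.98×10^-7) = 0.07753 rad.

4.44°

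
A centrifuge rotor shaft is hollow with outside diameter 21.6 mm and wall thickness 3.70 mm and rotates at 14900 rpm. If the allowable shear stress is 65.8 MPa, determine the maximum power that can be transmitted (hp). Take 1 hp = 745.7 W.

J = π(d_o⁴ − d_i⁴)/32 = π(0.0216⁴ − 0.0142⁴)/32 = 1.738×10^-8 m⁴.
T_max = τ_allow·J/r = 6.58×10^7 × 1.738×10^-8 / 0.0108 = 105.9 N·m.
ω = 2π·14900/60 = 1560 rad/s, so P_max = T_max·ω = 1.652×10^5 W.

222 hp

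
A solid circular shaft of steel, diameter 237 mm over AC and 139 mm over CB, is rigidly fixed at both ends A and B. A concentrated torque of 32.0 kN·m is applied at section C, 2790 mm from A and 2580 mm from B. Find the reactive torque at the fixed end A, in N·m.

Compatibility: T_A·a/J_AC = T_B·b/J_CB with T_A + T_B = T₀.
J_AC = 3.10×10^-4 m⁴, J_CB = 3.66×10^-5 m⁴, so T_A = T₀·(J_AC/a)/((J_AC/a)+(J_CB/b)) = 28370 N·m, T_B = 3630 N·m.

28400 N·m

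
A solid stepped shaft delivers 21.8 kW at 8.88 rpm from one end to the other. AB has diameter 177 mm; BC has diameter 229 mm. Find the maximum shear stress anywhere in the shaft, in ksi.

ω = 2π·8.88/60 = 0.9299 rad/s, so T = P/ω = 21.8×10³ / 0.9299 = 23440 N·m.
Under the same torque, τ_max = 16T/(πd³) is largest where d is smallest — segment AB (d = 177 mm).
τ_max = 16·23440/(π·(0.177)³) = 2.153×10^7 Pa.

3.12 ksi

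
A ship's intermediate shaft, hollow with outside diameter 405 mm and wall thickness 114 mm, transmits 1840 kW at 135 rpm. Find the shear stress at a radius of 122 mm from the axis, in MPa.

ω = 2π·135/60 = 14.14 rad/s, so T = P/ω = 1840×10³ / 14.14 = 130200 N·m.
J = π(d_o⁴ − d_i⁴)/32 = π(0.405⁴ − 0.177⁴)/32 = 2.545×10^-3 m⁴.
Shear stress varies linearly with radius: τ = T·r/J = 130200 × 0.122 / 2.545×10^-3 = 6.239×10^6 Pa.

6.24 MPa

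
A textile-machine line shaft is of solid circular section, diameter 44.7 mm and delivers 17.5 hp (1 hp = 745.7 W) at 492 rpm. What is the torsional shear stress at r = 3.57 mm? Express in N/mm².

2.31 N/mm²

ω = 2π·492/60 = 51.52 rad/s, so T = P/ω = 17.5×745.7 / 51.52 = 253.3 N·m.
J = πd⁴/32 = π(0.0447)⁴/32 = 3.919×10^-7 m⁴.
Shear stress varies linearly with radius: τ = T·r/J = 253.3 × 0.00357 / 3.919×10^-7 = 2.307×10^6 Pa.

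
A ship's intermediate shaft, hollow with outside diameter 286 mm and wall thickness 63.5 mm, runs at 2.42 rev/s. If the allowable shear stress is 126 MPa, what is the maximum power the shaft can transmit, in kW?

7960 kW

J = π(d_o⁴ − d_i⁴)/32 = π(0.286⁴ − 0.159⁴)/32 = 5.941×10^-4 m⁴.
T_max = τ_allow·J/r = 1.26×10^8 × 5.941×10^-4 / 0.143 = 523500 N·m.
ω = 2π·2.42 = 15.21 rad/s, so P_max = T_max·ω = 7.960×10^6 W.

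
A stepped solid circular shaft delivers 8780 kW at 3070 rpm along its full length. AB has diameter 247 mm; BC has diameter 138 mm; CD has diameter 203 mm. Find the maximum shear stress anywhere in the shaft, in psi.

7680 psi

ω = 2π·3070/60 = 321.5 rad/s, so T = P/ω = 8780×10³ / 321.5 = 27310 N·m.
Under the same torque, τ_max = 16T/(πd³) is largest where d is smallest — segment BC (d = 138 mm).
τ_max = 16·27310/(π·(0.138)³) = 5.292×10^7 Pa.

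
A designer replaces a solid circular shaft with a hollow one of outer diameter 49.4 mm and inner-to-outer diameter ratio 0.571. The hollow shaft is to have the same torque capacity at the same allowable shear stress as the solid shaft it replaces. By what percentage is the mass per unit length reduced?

Equal τ_max and T ⇒ the solid shaft needs d_s³ = d_o³(1−k⁴), so d_s = 49.4·(1−0.571⁴)^(1/3) = 47.58 mm.
Area ratio A_h/A_s = d_o²(1−k²)/d_s² = (1−k²)/(1−k⁴)^(2/3) = 0.7264.
Mass saving = 1 − 0.7264 = 27.4 %.

27.4 %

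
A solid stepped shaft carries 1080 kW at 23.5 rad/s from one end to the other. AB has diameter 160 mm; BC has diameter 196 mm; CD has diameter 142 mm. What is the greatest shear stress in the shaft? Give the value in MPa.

ω = 23.5 rad/s, so T = P/ω = 1080×10³ / 23.50 = 45960 N·m.
Under the same torque, τ_max = 16T/(πd³) is largest where d is smallest — segment CD (d = 142 mm).
τ_max = 16·45960/(π·(0.142)³) = 8.174×10^7 Pa.

81.7 MPa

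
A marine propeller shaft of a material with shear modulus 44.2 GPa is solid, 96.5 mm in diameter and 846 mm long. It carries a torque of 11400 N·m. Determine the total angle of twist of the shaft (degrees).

1.47°

J = πd⁴/32 = π(0.0965)⁴/32 = 8.514×10^-6 m⁴.
θ = T·L/(G·J) = 11400 × 0.846 / (44.2×10⁹ × 8.514×10^-6) = 0.02563 rad.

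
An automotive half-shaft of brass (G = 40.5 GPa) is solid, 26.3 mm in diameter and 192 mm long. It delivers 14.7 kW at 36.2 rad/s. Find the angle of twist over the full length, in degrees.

ω = 36.2 rad/s, so T = P/ω = 14.7×10³ / 36.20 = 406.1 N·m.
J = πd⁴/32 = π(0.0263)⁴/32 = 4.697×10^-8 m⁴.
θ = T·L/(G·J) = 406.1 × 0.192 / (40.5×10⁹ × 4.697×10^-8) = 0.04099 rad.

2.35°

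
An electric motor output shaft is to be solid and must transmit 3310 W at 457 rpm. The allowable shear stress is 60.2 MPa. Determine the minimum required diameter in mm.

ω = 2π·457/60 = 47.86 rad/s, so T = P/ω = 3310 / 47.86 = 69.16 N·m.
For a solid shaft τ_max = 16T/(πd³), so d = (16T/(π τ_allow))^(1/3) = (16·69.16/(π·6.02×10^7))^(1/3) = 0.01802 m.

18.0 mm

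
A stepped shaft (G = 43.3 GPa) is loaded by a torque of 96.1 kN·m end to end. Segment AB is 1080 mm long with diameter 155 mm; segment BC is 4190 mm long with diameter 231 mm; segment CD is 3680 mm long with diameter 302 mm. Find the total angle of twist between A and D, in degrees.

4.90°

J_AB = π(0.155)⁴/32 = 5.67×10^-5 m⁴; J_BC = π(0.231)⁴/32 = 2.80×10^-4 m⁴; J_CD = π(0.302)⁴/32 = 8.17×10^-4 m⁴.
θ = (T/G)·Σ L_i/J_i = (96100/43.3×10⁹)·(1.08/5.67×10^-5 + 4.19/2.80×10^-4 + 3.68/8.17×10^-4) = 0.08557 rad.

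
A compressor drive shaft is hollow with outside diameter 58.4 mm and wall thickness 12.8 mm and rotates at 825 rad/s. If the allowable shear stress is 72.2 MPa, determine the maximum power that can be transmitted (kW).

J = π(d_o⁴ − d_i⁴)/32 = π(0.0584⁴ − 0.0328⁴)/32 = 1.028×10^-6 m⁴.
T_max = τ_allow·J/r = 7.22×10^7 × 1.028×10^-6 / 0.0292 = 2543 N·m.
ω = 825 rad/s, so P_max = T_max·ω = 2.098×10^6 W.

2100 kW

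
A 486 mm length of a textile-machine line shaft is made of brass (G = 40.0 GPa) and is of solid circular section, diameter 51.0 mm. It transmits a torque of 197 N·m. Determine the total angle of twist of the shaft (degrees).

0.206°

J = πd⁴/32 = π(0.0510)⁴/32 = 6.642×10^-7 m⁴.
θ = T·L/(G·J) = 197.0 × 0.486 / (40.0×10⁹ × 6.642×10^-7) = 3.604×10^-3 rad.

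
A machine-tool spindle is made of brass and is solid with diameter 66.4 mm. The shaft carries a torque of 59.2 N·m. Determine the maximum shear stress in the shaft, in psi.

J = πd⁴/32 = π(0.0664)⁴/32 = 1.908×10^-6 m⁴.
τ_max = T·r/J = 59.20 × 0.0332 / 1.908×10^-6 = 1.030×10^6 Pa.

149 psi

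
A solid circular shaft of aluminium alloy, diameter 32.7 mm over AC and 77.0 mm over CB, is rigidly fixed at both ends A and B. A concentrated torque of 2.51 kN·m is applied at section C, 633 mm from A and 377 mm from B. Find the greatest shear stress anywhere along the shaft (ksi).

3.98 ksi

Compatibility: T_A·a/J_AC = T_B·b/J_CB with T_A + T_B = T₀.
J_AC = 1.12×10^-7 m⁴, J_CB = 3.45×10^-6 m⁴, so T_A = T₀·(J_AC/a)/((J_AC/a)+(J_CB/b)) = 47.70 N·m, T_B = 2462 N·m.
τ in each portion: τ_AC = 6.95×10^6 Pa, τ_CB = 2.75×10^7 Pa; maximum is in CB.
τ_max = T_CB·r/J = 2462·0.0385/3.45×10^-6 = 2.747×10^7 Pa.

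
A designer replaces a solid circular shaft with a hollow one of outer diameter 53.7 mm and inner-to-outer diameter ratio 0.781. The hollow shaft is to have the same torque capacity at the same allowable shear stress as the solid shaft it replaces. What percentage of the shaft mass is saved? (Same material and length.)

Equal τ_max and T ⇒ the solid shaft needs d_s³ = d_o³(1−k⁴), so d_s = 53.7·(1−0.781⁴)^(1/3) = 45.98 mm.
Area ratio A_h/A_s = d_o²(1−k²)/d_s² = (1−k²)/(1−k⁴)^(2/3) = 0.5319.
Mass saving = 1 − 0.5319 = 46.8 %.

46.8 %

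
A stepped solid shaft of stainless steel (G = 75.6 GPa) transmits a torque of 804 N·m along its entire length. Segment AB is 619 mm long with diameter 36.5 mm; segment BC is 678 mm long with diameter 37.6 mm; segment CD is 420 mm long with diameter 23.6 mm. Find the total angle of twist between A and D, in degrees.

12.7°

J_AB = π(0.0365)⁴/32 = 1.74×10^-7 m⁴; J_BC = π(0.0376)⁴/32 = 1.96×10^-7 m⁴; J_CD = π(0.0236)⁴/32 = 3.05×10^-8 m⁴.
θ = (T/G)·Σ L_i/J_i = (804.0/75.6×10⁹)·(0.619/1.74×10^-7 + 0.678/1.96×10^-7 + 0.420/3.05×10^-8) = 0.2212 rad.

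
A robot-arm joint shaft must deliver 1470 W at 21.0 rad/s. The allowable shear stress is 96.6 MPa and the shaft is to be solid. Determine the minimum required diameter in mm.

15.5 mm

ω = 21.0 rad/s, so T = P/ω = 1470 / 21.00 = 70.00 N·m.
For a solid shaft τ_max = 16T/(πd³), so d = (16T/(π τ_allow))^(1/3) = (16·70.00/(π·9.66×10^7))^(1/3) = 0.01545 m.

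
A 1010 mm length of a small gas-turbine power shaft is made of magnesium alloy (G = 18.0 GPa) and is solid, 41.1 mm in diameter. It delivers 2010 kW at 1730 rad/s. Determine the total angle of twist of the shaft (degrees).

13.3°

ω = 1730 rad/s, so T = P/ω = 2010×10³ / 1730 = 1162 N·m.
J = πd⁴/32 = π(0.0411)⁴/32 = 2.801×10^-7 m⁴.
θ = T·L/(G·J) = 1162 × 1.01 / (18.0×10⁹ × 2.801×10^-7) = 0.2327 rad.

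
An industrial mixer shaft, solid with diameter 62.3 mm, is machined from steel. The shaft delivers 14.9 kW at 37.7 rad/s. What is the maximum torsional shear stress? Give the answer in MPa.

ω = 37.7 rad/s, so T = P/ω = 14.9×10³ / 37.70 = 395.2 N·m.
J = πd⁴/32 = π(0.0623)⁴/32 = 1.479×10^-6 m⁴.
τ_max = T·r/J = 395.2 × 0.0311 / 1.479×10^-6 = 8.324×10^6 Pa.

8.32 MPa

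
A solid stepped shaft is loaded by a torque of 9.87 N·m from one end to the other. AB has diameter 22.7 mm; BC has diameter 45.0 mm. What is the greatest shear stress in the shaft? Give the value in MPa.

4.30 MPa

Under the same torque, τ_max = 16T/(πd³) is largest where d is smallest — segment AB (d = 22.7 mm).
τ_max = 16·9.870/(π·(0.0227)³) = 4.297×10^6 Pa.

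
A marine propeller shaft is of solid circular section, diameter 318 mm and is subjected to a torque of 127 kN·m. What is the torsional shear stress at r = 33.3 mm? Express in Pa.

J = πd⁴/32 = π(0.318)⁴/32 = 1.004×10^-3 m⁴.
Shear stress varies linearly with radius: τ = T·r/J = 127000 × 0.0333 / 1.004×10^-3 = 4.212×10^6 Pa.

4.21e6 Pa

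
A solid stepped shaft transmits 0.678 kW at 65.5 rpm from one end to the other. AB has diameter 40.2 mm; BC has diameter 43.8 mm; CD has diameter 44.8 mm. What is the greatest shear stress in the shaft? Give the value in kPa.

7750 kPa

ω = 2π·65.5/60 = 6.859 rad/s, so T = P/ω = 0.678×10³ / 6.859 = 98.85 N·m.
Under the same torque, τ_max = 16T/(πd³) is largest where d is smallest — segment AB (d = 40.2 mm).
τ_max = 16·98.85/(π·(0.0402)³) = 7.749×10^6 Pa.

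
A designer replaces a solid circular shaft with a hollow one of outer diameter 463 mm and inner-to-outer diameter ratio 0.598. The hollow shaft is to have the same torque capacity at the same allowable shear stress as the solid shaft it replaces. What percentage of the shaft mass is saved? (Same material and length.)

29.6 %

Equal τ_max and T ⇒ the solid shaft needs d_s³ = d_o³(1−k⁴), so d_s = 463·(1−0.598⁴)^(1/3) = 442.4 mm.
Area ratio A_h/A_s = d_o²(1−k²)/d_s² = (1−k²)/(1−k⁴)^(2/3) = 0.7038.
Mass saving = 1 − 0.7038 = 29.6 %.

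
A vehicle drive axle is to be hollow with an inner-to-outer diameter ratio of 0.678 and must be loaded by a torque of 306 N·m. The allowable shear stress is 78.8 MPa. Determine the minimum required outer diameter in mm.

For a hollow shaft with d_i/d_o = 0.678: τ_max = 16T/(π d_o³ (1−k⁴)), so d_o = [16T/(π τ_allow (1−k⁴))]^(1/3) = [16·306.0/(π·7.88×10^7·0.7887)]^(1/3) = 0.02927 m.

29.3 mm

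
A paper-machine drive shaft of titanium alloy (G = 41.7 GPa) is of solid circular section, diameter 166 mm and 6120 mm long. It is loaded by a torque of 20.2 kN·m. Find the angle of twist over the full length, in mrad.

39.8 mrad

J = πd⁴/32 = π(0.166)⁴/32 = 7.455×10^-5 m⁴.
θ = T·L/(G·J) = 20200 × 6.12 / (41.7×10⁹ × 7.455×10^-5) = 0.03977 rad.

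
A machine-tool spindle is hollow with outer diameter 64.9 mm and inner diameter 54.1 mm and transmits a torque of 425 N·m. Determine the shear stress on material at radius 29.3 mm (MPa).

J = π(d_o⁴ − d_i⁴)/32 = π(0.0649⁴ − 0.0541⁴)/32 = 9.007×10^-7 m⁴.
Shear stress varies linearly with radius: τ = T·r/J = 425.0 × 0.0293 / 9.007×10^-7 = 1.382×10^7 Pa.

13.8 MPa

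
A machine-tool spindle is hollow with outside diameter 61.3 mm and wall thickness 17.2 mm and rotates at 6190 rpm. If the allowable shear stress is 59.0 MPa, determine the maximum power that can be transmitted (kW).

J = π(d_o⁴ − d_i⁴)/32 = π(0.0613⁴ − 0.0269⁴)/32 = 1.335×10^-6 m⁴.
T_max = τ_allow·J/r = 5.90×10^7 × 1.335×10^-6 / 0.0307 = 2570 N·m.
ω = 2π·6190/60 = 648.2 rad/s, so P_max = T_max·ω = 1.666×10^6 W.

1670 kW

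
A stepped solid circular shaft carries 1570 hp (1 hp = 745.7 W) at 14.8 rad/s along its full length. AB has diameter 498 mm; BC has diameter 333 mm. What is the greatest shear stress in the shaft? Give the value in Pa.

ω = 14.8 rad/s, so T = P/ω = 1570×745.7 / 14.80 = 79100 N·m.
Under the same torque, τ_max = 16T/(πd³) is largest where d is smallest — segment BC (d = 333 mm).
τ_max = 16·79100/(π·(0.333)³) = 1.091×10^7 Pa.

1.09e7 Pa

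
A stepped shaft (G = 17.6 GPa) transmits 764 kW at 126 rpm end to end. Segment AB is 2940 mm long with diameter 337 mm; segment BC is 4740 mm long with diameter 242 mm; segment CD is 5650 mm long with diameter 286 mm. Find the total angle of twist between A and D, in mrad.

82.2 mrad

ω = 2π·126/60 = 13.19 rad/s, so T = P/ω = 764×10³ / 13.19 = 57900 N·m.
J_AB = π(0.337)⁴/32 = 1.27×10^-3 m⁴; J_BC = π(0.242)⁴/32 = 3.37×10^-4 m⁴; J_CD = π(0.286)⁴/32 = 6.57×10^-4 m⁴.
θ = (T/G)·Σ L_i/J_i = (57900/17.6×10⁹)·(2.94/1.27×10^-3 + 4.74/3.37×10^-4 + 5.65/6.57×10^-4) = 0.08225 rad.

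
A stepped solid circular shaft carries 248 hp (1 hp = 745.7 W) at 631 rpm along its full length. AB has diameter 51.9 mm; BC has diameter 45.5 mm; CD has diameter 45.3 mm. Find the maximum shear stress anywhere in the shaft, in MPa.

ω = 2π·631/60 = 66.08 rad/s, so T = P/ω = 248×745.7 / 66.08 = 2799 N·m.
Under the same torque, τ_max = 16T/(πd³) is largest where d is smallest — segment CD (d = 45.3 mm).
τ_max = 16·2799/(π·(0.0453)³) = 1.533×10^8 Pa.

153 MPa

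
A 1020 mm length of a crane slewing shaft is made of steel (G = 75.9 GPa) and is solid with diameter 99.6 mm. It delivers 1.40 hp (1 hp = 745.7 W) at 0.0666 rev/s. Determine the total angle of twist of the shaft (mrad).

3.47 mrad

ω = 2π·0.0666 = 0.4185 rad/s, so T = P/ω = 1.40×745.7 / 0.4185 = 2495 N·m.
J = πd⁴/32 = π(0.0996)⁴/32 = 9.661×10^-6 m⁴.
θ = T·L/(G·J) = 2495 × 1.02 / (75.9×10⁹ × 9.661×10^-6) = 3.470×10^-3 rad.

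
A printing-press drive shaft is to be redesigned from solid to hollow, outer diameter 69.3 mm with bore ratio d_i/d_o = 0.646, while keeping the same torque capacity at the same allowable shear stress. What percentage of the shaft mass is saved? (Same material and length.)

33.8 %

Equal τ_max and T ⇒ the solid shaft needs d_s³ = d_o³(1−k⁴), so d_s = 69.3·(1−0.646⁴)^(1/3) = 65.02 mm.
Area ratio A_h/A_s = d_o²(1−k²)/d_s² = (1−k²)/(1−k⁴)^(2/3) = 0.6620.
Mass saving = 1 − 0.6620 = 33.8 %.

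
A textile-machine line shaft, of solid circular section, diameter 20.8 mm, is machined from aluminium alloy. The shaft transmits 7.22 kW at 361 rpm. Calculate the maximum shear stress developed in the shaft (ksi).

15.7 ksi

ω = 2π·361/60 = 37.80 rad/s, so T = P/ω = 7.22×10³ / 37.80 = 191.0 N·m.
J = πd⁴/32 = π(0.0208)⁴/32 = 1.838×10^-8 m⁴.
τ_max = T·r/J = 191.0 × 0.0104 / 1.838×10^-8 = 1.081×10^8 Pa.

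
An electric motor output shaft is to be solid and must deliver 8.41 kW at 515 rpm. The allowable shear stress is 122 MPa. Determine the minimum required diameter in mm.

18.7 mm

ω = 2π·515/60 = 53.93 rad/s, so T = P/ω = 8.41×10³ / 53.93 = 155.9 N·m.
For a solid shaft τ_max = 16T/(πd³), so d = (16T/(π τ_allow))^(1/3) = (16·155.9/(π·1.22×10^8))^(1/3) = 0.01867 m.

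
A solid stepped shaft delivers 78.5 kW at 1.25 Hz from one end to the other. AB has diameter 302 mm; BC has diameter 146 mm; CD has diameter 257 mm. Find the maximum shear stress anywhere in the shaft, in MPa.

16.4 MPa

ω = 2π·1.25 = 7.854 rad/s, so T = P/ω = 78.5×10³ / 7.854 = 9995 N·m.
Under the same torque, τ_max = 16T/(πd³) is largest where d is smallest — segment BC (d = 146 mm).
τ_max = 16·9995/(π·(0.146)³) = 1.636×10^7 Pa.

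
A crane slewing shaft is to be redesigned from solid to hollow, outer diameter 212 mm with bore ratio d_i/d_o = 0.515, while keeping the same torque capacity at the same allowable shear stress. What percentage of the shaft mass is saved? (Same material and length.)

Equal τ_max and T ⇒ the solid shaft needs d_s³ = d_o³(1−k⁴), so d_s = 212·(1−0.515⁴)^(1/3) = 206.9 mm.
Area ratio A_h/A_s = d_o²(1−k²)/d_s² = (1−k²)/(1−k⁴)^(2/3) = 0.7714.
Mass saving = 1 − 0.7714 = 22.9 %.

22.9 %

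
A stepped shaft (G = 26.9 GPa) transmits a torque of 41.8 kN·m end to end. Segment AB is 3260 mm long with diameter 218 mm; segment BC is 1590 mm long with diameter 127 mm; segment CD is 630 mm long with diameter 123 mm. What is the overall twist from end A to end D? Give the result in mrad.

J_AB = π(0.218)⁴/32 = 2.22×10^-4 m⁴; J_BC = π(0.127)⁴/32 = 2.55×10^-5 m⁴; J_CD = π(0.123)⁴/32 = 2.25×10^-5 m⁴.
θ = (T/G)·Σ L_i/J_i = (41800/26.9×10⁹)·(3.26/2.22×10^-4 + 1.59/2.55×10^-5 + 0.630/2.25×10^-5) = 0.1632 rad.

163 mrad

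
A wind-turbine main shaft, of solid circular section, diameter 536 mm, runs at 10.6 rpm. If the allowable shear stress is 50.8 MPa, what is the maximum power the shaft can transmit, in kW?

J = πd⁴/32 = π(0.536)⁴/32 = 8.103×10^-3 m⁴.
T_max = τ_allow·J/r = 5.08×10^7 × 8.103×10^-3 / 0.268 = 1.536e6 N·m.
ω = 2π·10.6/60 = 1.110 rad/s, so P_max = T_max·ω = 1.705×10^6 W.

1700 kW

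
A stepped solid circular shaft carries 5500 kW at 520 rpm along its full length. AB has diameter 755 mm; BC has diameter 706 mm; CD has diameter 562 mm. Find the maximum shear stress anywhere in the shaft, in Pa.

ω = 2π·520/60 = 54.45 rad/s, so T = P/ω = 5500×10³ / 54.45 = 101000 N·m.
Under the same torque, τ_max = 16T/(πd³) is largest where d is smallest — segment CD (d = 562 mm).
τ_max = 16·101000/(π·(0.562)³) = 2.898×10^6 Pa.

2.90e6 Pa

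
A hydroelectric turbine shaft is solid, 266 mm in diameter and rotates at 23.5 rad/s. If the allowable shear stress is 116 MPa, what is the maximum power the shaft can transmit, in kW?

J = πd⁴/32 = π(0.266)⁴/32 = 4.915×10^-4 m⁴.
T_max = τ_allow·J/r = 1.16×10^8 × 4.915×10^-4 / 0.133 = 428700 N·m.
ω = 23.5 rad/s, so P_max = T_max·ω = 1.007×10^7 W.

10100 kW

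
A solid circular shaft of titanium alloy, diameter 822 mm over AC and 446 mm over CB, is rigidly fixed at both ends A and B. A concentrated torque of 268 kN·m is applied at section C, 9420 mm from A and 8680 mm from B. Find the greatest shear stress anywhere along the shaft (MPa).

Compatibility: T_A·a/J_AC = T_B·b/J_CB with T_A + T_B = T₀.
J_AC = 0.0448 m⁴, J_CB = 3.88×10^-3 m⁴, so T_A = T₀·(J_AC/a)/((J_AC/a)+(J_CB/b)) = 245000 N·m, T_B = 23040 N·m.
τ in each portion: τ_AC = 2.25×10^6 Pa, τ_CB = 1.32×10^6 Pa; maximum is in AC.
τ_max = T_AC·r/J = 245000·0.411/0.0448 = 2.246×10^6 Pa.

2.25 MPa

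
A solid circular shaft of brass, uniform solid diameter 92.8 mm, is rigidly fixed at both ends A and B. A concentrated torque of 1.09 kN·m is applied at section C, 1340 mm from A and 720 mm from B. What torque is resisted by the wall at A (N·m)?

381 N·m

With uniform GJ and both ends fixed, compatibility θ_AC = θ_CB gives T_A·a = T_B·b, together with T_A + T_B = T₀.
T_A = T₀·b/(a+b) = 1090·720/2060 = 381.0 N·m; T_B = 709.0 N·m.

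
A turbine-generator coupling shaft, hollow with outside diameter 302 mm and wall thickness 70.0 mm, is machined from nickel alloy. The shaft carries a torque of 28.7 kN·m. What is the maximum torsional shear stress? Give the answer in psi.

J = π(d_o⁴ − d_i⁴)/32 = π(0.302⁴ − 0.162⁴)/32 = 7.490×10^-4 m⁴.
τ_max = T·r/J = 28700 × 0.151 / 7.490×10^-4 = 5.786×10^6 Pa.

839 psi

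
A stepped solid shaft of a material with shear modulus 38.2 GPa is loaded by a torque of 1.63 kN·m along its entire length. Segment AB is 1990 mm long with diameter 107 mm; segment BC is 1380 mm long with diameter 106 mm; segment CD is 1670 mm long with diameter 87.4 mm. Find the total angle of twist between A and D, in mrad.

23.8 mrad

J_AB = π(0.107)⁴/32 = 1.29×10^-5 m⁴; J_BC = π(0.106)⁴/32 = 1.24×10^-5 m⁴; J_CD = π(0.0874)⁴/32 = 5.73×10^-6 m⁴.
θ = (T/G)·Σ L_i/J_i = (1630/38.2×10⁹)·(1.99/1.29×10^-5 + 1.38/1.24×10^-5 + 1.67/5.73×10^-6) = 0.02379 rad.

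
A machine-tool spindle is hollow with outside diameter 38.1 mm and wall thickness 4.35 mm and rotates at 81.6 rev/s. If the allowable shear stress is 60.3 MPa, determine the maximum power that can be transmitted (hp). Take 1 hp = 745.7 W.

J = π(d_o⁴ − d_i⁴)/32 = π(0.0381⁴ − 0.0294⁴)/32 = 1.335×10^-7 m⁴.
T_max = τ_allow·J/r = 6.03×10^7 × 1.335×10^-7 / 0.0191 = 422.6 N·m.
ω = 2π·81.6 = 512.7 rad/s, so P_max = T_max·ω = 2.167×10^5 W.

291 hp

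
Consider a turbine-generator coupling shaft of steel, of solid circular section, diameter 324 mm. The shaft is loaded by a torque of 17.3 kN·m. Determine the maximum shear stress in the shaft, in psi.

376 psi

J = πd⁴/32 = π(0.324)⁴/32 = 1.082×10^-3 m⁴.
τ_max = T·r/J = 17300 × 0.162 / 1.082×10^-3 = 2.590×10^6 Pa.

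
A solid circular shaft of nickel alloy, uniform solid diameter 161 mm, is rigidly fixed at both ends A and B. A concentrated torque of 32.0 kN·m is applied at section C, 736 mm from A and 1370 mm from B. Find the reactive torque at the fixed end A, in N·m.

20800 N·m

With uniform GJ and both ends fixed, compatibility θ_AC = θ_CB gives T_A·a = T_B·b, together with T_A + T_B = T₀.
T_A = T₀·b/(a+b) = 32000·1370/2106 = 20820 N·m; T_B = 11180 N·m.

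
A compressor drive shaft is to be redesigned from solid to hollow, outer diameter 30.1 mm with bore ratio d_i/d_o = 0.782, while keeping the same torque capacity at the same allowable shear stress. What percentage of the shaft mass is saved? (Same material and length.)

46.9 %

Equal τ_max and T ⇒ the solid shaft needs d_s³ = d_o³(1−k⁴), so d_s = 30.1·(1−0.782⁴)^(1/3) = 25.75 mm.
Area ratio A_h/A_s = d_o²(1−k²)/d_s² = (1−k²)/(1−k⁴)^(2/3) = 0.5308.
Mass saving = 1 − 0.5308 = 46.9 %.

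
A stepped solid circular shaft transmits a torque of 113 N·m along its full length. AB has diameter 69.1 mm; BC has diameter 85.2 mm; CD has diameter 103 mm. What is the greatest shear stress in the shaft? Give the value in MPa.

Under the same torque, τ_max = 16T/(πd³) is largest where d is smallest — segment AB (d = 69.1 mm).
τ_max = 16·113.0/(π·(0.0691)³) = 1.744×10^6 Pa.

1.74 MPa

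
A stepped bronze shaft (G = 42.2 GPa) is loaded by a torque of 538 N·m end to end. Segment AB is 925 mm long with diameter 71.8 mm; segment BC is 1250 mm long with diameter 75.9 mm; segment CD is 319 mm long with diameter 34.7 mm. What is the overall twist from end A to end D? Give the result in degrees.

J_AB = π(0.0718)⁴/32 = 2.61×10^-6 m⁴; J_BC = π(0.0759)⁴/32 = 3.26×10^-6 m⁴; J_CD = π(0.0347)⁴/32 = 1.42×10^-7 m⁴.
θ = (T/G)·Σ L_i/J_i = (538.0/42.2×10⁹)·(0.925/2.61×10^-6 + 1.25/3.26×10^-6 + 0.319/1.42×10^-7) = 0.03798 rad.

2.18°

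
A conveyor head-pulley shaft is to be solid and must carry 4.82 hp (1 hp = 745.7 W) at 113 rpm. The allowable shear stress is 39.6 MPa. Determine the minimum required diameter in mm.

ω = 2π·113/60 = 11.83 rad/s, so T = P/ω = 4.82×745.7 / 11.83 = 303.7 N·m.
For a solid shaft τ_max = 16T/(πd³), so d = (16T/(π τ_allow))^(1/3) = (16·303.7/(π·3.96×10^7))^(1/3) = 0.03393 m.

33.9 mm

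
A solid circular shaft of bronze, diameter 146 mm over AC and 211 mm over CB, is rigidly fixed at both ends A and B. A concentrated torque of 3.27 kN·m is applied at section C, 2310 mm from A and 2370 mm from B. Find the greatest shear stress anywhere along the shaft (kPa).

Compatibility: T_A·a/J_AC = T_B·b/J_CB with T_A + T_B = T₀.
J_AC = 4.46×10^-5 m⁴, J_CB = 1.95×10^-4 m⁴, so T_A = T₀·(J_AC/a)/((J_AC/a)+(J_CB/b)) = 622.6 N·m, T_B = 2647 N·m.
τ in each portion: τ_AC = 1.02×10^6 Pa, τ_CB = 1.44×10^6 Pa; maximum is in CB.
τ_max = T_CB·r/J = 2647·0.105/1.95×10^-4 = 1.435×10^6 Pa.

1440 kPa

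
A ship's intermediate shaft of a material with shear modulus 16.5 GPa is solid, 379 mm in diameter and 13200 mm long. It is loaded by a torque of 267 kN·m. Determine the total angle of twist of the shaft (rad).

0.105 rad

J = πd⁴/32 = π(0.379)⁴/32 = 2.026×10^-3 m⁴.
θ = T·L/(G·J) = 267000 × 13.2 / (16.5×10⁹ × 2.026×10^-3) = 0.1054 rad.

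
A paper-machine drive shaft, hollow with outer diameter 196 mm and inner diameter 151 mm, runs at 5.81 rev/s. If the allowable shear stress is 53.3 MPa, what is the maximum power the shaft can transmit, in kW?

J = π(d_o⁴ − d_i⁴)/32 = π(0.196⁴ − 0.151⁴)/32 = 9.385×10^-5 m⁴.
T_max = τ_allow·J/r = 5.33×10^7 × 9.385×10^-5 / 0.0980 = 51040 N·m.
ω = 2π·5.81 = 36.51 rad/s, so P_max = T_max·ω = 1.863×10^6 W.

1860 kW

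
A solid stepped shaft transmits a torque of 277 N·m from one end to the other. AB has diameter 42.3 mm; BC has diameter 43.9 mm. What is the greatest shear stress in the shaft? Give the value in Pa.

1.86e7 Pa

Under the same torque, τ_max = 16T/(πd³) is largest where d is smallest — segment AB (d = 42.3 mm).
τ_max = 16·277.0/(π·(0.0423)³) = 1.864×10^7 Pa.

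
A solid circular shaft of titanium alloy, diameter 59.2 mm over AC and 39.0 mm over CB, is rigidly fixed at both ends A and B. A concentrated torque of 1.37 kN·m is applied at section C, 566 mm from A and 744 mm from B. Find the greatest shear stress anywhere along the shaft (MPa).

Compatibility: T_A·a/J_AC = T_B·b/J_CB with T_A + T_B = T₀.
J_AC = 1.21×10^-6 m⁴, J_CB = 2.27×10^-7 m⁴, so T_A = T₀·(J_AC/a)/((J_AC/a)+(J_CB/b)) = 1198 N·m, T_B = 171.7 N·m.
τ in each portion: τ_AC = 2.94×10^7 Pa, τ_CB = 1.47×10^7 Pa; maximum is in AC.
τ_max = T_AC·r/J = 1198·0.0296/1.21×10^-6 = 2.942×10^7 Pa.

29.4 MPa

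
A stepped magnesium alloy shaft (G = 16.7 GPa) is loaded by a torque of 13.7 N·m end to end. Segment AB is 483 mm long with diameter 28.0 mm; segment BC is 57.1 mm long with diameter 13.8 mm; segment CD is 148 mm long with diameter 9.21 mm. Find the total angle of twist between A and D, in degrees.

11.0°

J_AB = π(0.0280)⁴/32 = 6.03×10^-8 m⁴; J_BC = π(0.0138)⁴/32 = 3.56×10^-9 m⁴; J_CD = π(0.00921)⁴/32 = 7.06×10^-10 m⁴.
θ = (T/G)·Σ L_i/J_i = (13.70/16.7×10⁹)·(0.483/6.03×10^-8 + 0.0571/3.56×10^-9 + 0.148/7.06×10^-10) = 0.1916 rad.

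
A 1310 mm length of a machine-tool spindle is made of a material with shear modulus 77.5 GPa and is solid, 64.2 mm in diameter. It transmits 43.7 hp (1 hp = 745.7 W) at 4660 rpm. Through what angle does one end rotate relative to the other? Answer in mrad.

0.677 mrad

ω = 2π·4660/60 = 488.0 rad/s, so T = P/ω = 43.7×745.7 / 488.0 = 66.78 N·m.
J = πd⁴/32 = π(0.0642)⁴/32 = 1.668×10^-6 m⁴.
θ = T·L/(G·J) = 66.78 × 1.31 / (77.5×10⁹ × 1.668×10^-6) = 6.768×10^-4 rad.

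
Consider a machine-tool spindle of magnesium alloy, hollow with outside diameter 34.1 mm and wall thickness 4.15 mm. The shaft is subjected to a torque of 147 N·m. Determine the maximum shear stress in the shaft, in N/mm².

28.1 N/mm²

J = π(d_o⁴ − d_i⁴)/32 = π(0.0341⁴ − 0.0258⁴)/32 = 8.925×10^-8 m⁴.
τ_max = T·r/J = 147.0 × 0.0170 / 8.925×10^-8 = 2.808×10^7 Pa.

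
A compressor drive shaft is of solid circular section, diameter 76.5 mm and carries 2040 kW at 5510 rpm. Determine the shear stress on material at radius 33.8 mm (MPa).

ω = 2π·5510/60 = 577.0 rad/s, so T = P/ω = 2040×10³ / 577.0 = 3535 N·m.
J = πd⁴/32 = π(0.0765)⁴/32 = 3.362×10^-6 m⁴.
Shear stress varies linearly with radius: τ = T·r/J = 3535 × 0.0338 / 3.362×10^-6 = 3.554×10^7 Pa.

35.5 MPa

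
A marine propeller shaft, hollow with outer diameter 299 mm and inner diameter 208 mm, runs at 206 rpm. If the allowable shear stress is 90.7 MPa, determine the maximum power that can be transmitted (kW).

7860 kW

J = π(d_o⁴ − d_i⁴)/32 = π(0.299⁴ − 0.208⁴)/32 = 6.009×10^-4 m⁴.
T_max = τ_allow·J/r = 9.07×10^7 × 6.009×10^-4 / 0.149 = 364600 N·m.
ω = 2π·206/60 = 21.57 rad/s, so P_max = T_max·ω = 7.864×10^6 W.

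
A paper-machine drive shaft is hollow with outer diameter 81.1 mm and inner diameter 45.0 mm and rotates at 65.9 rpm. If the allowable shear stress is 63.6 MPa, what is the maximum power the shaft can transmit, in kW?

41.6 kW

J = π(d_o⁴ − d_i⁴)/32 = π(0.0811⁴ − 0.0450⁴)/32 = 3.844×10^-6 m⁴.
T_max = τ_allow·J/r = 6.36×10^7 × 3.844×10^-6 / 0.0405 = 6030 N·m.
ω = 2π·65.9/60 = 6.901 rad/s, so P_max = T_max·ω = 4.161×10^4 W.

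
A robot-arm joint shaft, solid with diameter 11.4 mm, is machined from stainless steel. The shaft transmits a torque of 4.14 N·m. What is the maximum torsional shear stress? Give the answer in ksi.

2.06 ksi

J = πd⁴/32 = π(0.0114)⁴/32 = 1.658×10^-9 m⁴.
τ_max = T·r/J = 4.140 × 0.00570 / 1.658×10^-9 = 1.423×10^7 Pa.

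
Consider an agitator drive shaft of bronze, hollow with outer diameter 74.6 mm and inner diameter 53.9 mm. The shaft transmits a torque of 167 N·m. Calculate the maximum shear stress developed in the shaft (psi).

408 psi

J = π(d_o⁴ − d_i⁴)/32 = π(0.0746⁴ − 0.0539⁴)/32 = 2.212×10^-6 m⁴.
τ_max = T·r/J = 167.0 × 0.0373 / 2.212×10^-6 = 2.816×10^6 Pa.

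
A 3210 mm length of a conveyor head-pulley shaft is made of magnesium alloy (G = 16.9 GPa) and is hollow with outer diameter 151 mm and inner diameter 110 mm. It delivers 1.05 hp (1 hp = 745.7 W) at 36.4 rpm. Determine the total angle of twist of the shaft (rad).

ω = 2π·36.4/60 = 3.812 rad/s, so T = P/ω = 1.05×745.7 / 3.812 = 205.4 N·m.
J = π(d_o⁴ − d_i⁴)/32 = π(0.151⁴ − 0.110⁴)/32 = 3.667×10^-5 m⁴.
θ = T·L/(G·J) = 205.4 × 3.21 / (16.9×10⁹ × 3.667×10^-5) = 1.064×10^-3 rad.

0.00106 rad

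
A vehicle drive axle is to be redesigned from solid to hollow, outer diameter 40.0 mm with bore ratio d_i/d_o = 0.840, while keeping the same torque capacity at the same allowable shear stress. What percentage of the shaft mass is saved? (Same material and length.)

Equal τ_max and T ⇒ the solid shaft needs d_s³ = d_o³(1−k⁴), so d_s = 40.0·(1−0.840⁴)^(1/3) = 31.79 mm.
Area ratio A_h/A_s = d_o²(1−k²)/d_s² = (1−k²)/(1−k⁴)^(2/3) = 0.4660.
Mass saving = 1 − 0.4660 = 53.4 %.

53.4 %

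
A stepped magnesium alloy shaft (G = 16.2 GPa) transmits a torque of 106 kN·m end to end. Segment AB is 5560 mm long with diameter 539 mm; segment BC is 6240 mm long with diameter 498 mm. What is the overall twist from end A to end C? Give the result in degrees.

0.639°

J_AB = π(0.539)⁴/32 = 8.29×10^-3 m⁴; J_BC = π(0.498)⁴/32 = 6.04×10^-3 m⁴.
θ = (T/G)·Σ L_i/J_i = (106000/16.2×10⁹)·(5.56/8.29×10^-3 + 6.24/6.04×10^-3) = 0.01115 rad.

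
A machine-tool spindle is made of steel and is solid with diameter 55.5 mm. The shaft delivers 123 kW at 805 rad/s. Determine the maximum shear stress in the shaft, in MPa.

ω = 805 rad/s, so T = P/ω = 123×10³ / 805.0 = 152.8 N·m.
J = πd⁴/32 = π(0.0555)⁴/32 = 9.315×10^-7 m⁴.
τ_max = T·r/J = 152.8 × 0.0278 / 9.315×10^-7 = 4.552×10^6 Pa.

4.55 MPa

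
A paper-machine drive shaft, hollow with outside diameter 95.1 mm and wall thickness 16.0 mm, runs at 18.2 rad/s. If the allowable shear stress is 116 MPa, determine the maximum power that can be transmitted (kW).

287 kW

J = π(d_o⁴ − d_i⁴)/32 = π(0.0951⁴ − 0.0631⁴)/32 = 6.474×10^-6 m⁴.
T_max = τ_allow·J/r = 1.16×10^8 × 6.474×10^-6 / 0.0475 = 15790 N·m.
ω = 18.2 rad/s, so P_max = T_max·ω = 2.874×10^5 W.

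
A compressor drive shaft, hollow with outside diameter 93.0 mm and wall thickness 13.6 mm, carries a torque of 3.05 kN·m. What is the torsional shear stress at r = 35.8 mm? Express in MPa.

J = π(d_o⁴ − d_i⁴)/32 = π(0.0930⁴ − 0.0658⁴)/32 = 5.504×10^-6 m⁴.
Shear stress varies linearly with radius: τ = T·r/J = 3050 × 0.0358 / 5.504×10^-6 = 1.984×10^7 Pa.

19.8 MPa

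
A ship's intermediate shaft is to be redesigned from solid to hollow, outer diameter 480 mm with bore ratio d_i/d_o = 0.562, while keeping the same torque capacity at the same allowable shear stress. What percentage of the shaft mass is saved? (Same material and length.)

Equal τ_max and T ⇒ the solid shaft needs d_s³ = d_o³(1−k⁴), so d_s = 480·(1−0.562⁴)^(1/3) = 463.5 mm.
Area ratio A_h/A_s = d_o²(1−k²)/d_s² = (1−k²)/(1−k⁴)^(2/3) = 0.7338.
Mass saving = 1 − 0.7338 = 26.6 %.

26.6 %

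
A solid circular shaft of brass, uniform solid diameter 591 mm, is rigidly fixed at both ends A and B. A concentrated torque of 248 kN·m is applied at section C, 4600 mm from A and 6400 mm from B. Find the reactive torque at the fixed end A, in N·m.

144000 N·m

With uniform GJ and both ends fixed, compatibility θ_AC = θ_CB gives T_A·a = T_B·b, together with T_A + T_B = T₀.
T_A = T₀·b/(a+b) = 248000·6400/11000 = 144300 N·m; T_B = 103700 N·m.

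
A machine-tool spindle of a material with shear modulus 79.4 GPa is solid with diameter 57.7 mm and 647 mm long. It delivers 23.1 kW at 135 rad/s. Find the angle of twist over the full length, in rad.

0.00128 rad

ω = 135 rad/s, so T = P/ω = 23.1×10³ / 135.0 = 171.1 N·m.
J = πd⁴/32 = π(0.0577)⁴/32 = 1.088×10^-6 m⁴.
θ = T·L/(G·J) = 171.1 × 0.647 / (79.4×10⁹ × 1.088×10^-6) = 1.281×10^-3 rad.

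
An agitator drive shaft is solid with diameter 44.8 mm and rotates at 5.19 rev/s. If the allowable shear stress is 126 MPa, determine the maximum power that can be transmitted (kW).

J = πd⁴/32 = π(0.0448)⁴/32 = 3.955×10^-7 m⁴.
T_max = τ_allow·J/r = 1.26×10^8 × 3.955×10^-7 / 0.0224 = 2225 N·m.
ω = 2π·5.19 = 32.61 rad/s, so P_max = T_max·ω = 7.254×10^4 W.

72.5 kW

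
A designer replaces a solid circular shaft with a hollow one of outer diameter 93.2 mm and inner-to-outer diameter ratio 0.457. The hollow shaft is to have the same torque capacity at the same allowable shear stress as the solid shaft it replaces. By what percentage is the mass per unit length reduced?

18.5 %

Equal τ_max and T ⇒ the solid shaft needs d_s³ = d_o³(1−k⁴), so d_s = 93.2·(1−0.457⁴)^(1/3) = 91.82 mm.
Area ratio A_h/A_s = d_o²(1−k²)/d_s² = (1−k²)/(1−k⁴)^(2/3) = 0.8150.
Mass saving = 1 − 0.8150 = 18.5 %.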